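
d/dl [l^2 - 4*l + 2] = 2*l - 4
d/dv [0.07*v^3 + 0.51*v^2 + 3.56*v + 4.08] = 0.21*v^2 + 1.02*v + 3.56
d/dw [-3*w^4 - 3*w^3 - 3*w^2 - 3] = 3*w*(-4*w^2 - 3*w - 2)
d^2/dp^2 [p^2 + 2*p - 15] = 2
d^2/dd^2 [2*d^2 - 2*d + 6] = 4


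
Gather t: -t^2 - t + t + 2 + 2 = 4 - t^2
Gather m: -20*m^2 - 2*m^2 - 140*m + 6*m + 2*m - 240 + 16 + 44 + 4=-22*m^2 - 132*m - 176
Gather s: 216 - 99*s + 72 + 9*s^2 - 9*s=9*s^2 - 108*s + 288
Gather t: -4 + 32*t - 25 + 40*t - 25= 72*t - 54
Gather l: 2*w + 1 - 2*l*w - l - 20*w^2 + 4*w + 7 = l*(-2*w - 1) - 20*w^2 + 6*w + 8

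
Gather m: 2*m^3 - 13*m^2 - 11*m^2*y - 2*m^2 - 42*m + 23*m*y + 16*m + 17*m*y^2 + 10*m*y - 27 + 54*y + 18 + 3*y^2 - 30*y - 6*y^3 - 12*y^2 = 2*m^3 + m^2*(-11*y - 15) + m*(17*y^2 + 33*y - 26) - 6*y^3 - 9*y^2 + 24*y - 9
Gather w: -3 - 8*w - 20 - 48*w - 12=-56*w - 35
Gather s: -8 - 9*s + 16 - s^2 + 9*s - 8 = -s^2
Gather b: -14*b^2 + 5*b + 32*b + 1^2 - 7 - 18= -14*b^2 + 37*b - 24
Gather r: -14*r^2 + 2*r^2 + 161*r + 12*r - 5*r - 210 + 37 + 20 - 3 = -12*r^2 + 168*r - 156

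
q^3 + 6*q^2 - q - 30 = (q - 2)*(q + 3)*(q + 5)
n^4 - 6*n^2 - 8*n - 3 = (n - 3)*(n + 1)^3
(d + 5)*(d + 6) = d^2 + 11*d + 30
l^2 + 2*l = l*(l + 2)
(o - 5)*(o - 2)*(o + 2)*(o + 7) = o^4 + 2*o^3 - 39*o^2 - 8*o + 140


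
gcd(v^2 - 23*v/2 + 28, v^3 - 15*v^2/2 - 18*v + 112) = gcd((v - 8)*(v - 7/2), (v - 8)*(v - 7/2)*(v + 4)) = v^2 - 23*v/2 + 28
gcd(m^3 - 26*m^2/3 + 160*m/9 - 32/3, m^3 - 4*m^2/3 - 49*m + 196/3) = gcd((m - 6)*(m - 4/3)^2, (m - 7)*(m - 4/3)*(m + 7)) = m - 4/3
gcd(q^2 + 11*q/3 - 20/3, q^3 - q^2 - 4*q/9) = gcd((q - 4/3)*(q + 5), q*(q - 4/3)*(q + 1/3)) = q - 4/3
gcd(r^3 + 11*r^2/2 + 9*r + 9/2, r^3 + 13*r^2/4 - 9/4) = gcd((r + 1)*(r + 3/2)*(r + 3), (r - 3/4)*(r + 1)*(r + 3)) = r^2 + 4*r + 3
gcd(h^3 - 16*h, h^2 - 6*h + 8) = h - 4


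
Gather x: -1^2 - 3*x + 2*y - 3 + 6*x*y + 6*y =x*(6*y - 3) + 8*y - 4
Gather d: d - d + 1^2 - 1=0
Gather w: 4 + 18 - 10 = 12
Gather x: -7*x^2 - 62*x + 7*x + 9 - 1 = -7*x^2 - 55*x + 8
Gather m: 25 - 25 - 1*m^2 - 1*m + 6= -m^2 - m + 6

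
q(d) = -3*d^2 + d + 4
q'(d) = 1 - 6*d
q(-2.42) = -15.99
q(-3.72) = -41.24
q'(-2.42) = 15.52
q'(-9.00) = 55.00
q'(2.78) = -15.68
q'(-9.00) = 55.00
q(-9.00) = -248.00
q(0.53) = 3.69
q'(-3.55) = 22.30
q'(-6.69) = 41.14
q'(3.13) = -17.78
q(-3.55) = -37.36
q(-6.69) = -136.96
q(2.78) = -16.41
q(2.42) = -11.15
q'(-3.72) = 23.32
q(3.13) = -22.26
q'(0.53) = -2.18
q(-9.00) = -248.00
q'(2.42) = -13.52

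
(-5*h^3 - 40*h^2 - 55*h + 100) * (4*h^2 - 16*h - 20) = -20*h^5 - 80*h^4 + 520*h^3 + 2080*h^2 - 500*h - 2000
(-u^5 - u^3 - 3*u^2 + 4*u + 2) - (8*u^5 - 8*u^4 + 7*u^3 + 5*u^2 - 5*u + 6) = -9*u^5 + 8*u^4 - 8*u^3 - 8*u^2 + 9*u - 4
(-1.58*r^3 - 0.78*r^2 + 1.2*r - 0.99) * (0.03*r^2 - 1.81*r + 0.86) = -0.0474*r^5 + 2.8364*r^4 + 0.0890000000000002*r^3 - 2.8725*r^2 + 2.8239*r - 0.8514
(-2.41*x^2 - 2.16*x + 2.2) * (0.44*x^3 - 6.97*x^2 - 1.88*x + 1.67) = -1.0604*x^5 + 15.8473*x^4 + 20.554*x^3 - 15.2979*x^2 - 7.7432*x + 3.674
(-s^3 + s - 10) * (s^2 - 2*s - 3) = -s^5 + 2*s^4 + 4*s^3 - 12*s^2 + 17*s + 30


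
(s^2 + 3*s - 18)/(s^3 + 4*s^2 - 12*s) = (s - 3)/(s*(s - 2))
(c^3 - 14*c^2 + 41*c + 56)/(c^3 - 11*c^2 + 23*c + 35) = (c - 8)/(c - 5)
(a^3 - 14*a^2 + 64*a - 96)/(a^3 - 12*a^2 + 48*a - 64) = (a - 6)/(a - 4)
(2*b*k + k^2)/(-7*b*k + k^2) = (-2*b - k)/(7*b - k)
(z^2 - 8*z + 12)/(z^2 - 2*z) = (z - 6)/z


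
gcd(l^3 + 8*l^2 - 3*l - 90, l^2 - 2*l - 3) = l - 3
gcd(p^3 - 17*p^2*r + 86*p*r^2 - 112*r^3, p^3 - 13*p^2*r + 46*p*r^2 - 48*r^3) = p^2 - 10*p*r + 16*r^2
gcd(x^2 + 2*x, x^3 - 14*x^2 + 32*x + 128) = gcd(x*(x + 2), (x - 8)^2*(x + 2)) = x + 2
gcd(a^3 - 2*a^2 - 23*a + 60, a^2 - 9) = a - 3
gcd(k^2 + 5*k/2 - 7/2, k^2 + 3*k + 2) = 1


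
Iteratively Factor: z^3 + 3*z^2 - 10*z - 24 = (z - 3)*(z^2 + 6*z + 8) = (z - 3)*(z + 4)*(z + 2)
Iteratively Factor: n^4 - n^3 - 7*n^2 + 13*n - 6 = (n - 1)*(n^3 - 7*n + 6) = (n - 1)^2*(n^2 + n - 6) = (n - 2)*(n - 1)^2*(n + 3)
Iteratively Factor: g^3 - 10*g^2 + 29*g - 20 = (g - 5)*(g^2 - 5*g + 4) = (g - 5)*(g - 1)*(g - 4)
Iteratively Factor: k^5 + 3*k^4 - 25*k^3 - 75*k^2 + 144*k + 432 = (k + 3)*(k^4 - 25*k^2 + 144) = (k - 3)*(k + 3)*(k^3 + 3*k^2 - 16*k - 48) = (k - 4)*(k - 3)*(k + 3)*(k^2 + 7*k + 12) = (k - 4)*(k - 3)*(k + 3)*(k + 4)*(k + 3)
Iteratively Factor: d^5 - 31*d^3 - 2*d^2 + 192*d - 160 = (d + 4)*(d^4 - 4*d^3 - 15*d^2 + 58*d - 40) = (d - 1)*(d + 4)*(d^3 - 3*d^2 - 18*d + 40) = (d - 5)*(d - 1)*(d + 4)*(d^2 + 2*d - 8) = (d - 5)*(d - 1)*(d + 4)^2*(d - 2)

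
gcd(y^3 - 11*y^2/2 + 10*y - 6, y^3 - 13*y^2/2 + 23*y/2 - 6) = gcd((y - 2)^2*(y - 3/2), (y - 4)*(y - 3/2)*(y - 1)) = y - 3/2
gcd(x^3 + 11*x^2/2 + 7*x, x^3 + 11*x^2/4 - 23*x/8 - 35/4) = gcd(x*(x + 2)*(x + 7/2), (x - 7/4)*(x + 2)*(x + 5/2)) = x + 2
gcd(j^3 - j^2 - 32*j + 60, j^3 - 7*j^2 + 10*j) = j^2 - 7*j + 10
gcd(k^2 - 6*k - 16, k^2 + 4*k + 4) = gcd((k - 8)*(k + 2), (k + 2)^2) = k + 2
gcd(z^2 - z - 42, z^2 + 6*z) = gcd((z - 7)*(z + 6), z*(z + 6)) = z + 6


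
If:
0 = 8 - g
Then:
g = 8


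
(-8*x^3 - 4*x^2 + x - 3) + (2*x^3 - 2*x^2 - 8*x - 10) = -6*x^3 - 6*x^2 - 7*x - 13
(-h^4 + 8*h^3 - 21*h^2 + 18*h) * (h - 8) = -h^5 + 16*h^4 - 85*h^3 + 186*h^2 - 144*h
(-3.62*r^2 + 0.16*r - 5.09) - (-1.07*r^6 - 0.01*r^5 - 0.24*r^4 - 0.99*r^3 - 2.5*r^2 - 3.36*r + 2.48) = 1.07*r^6 + 0.01*r^5 + 0.24*r^4 + 0.99*r^3 - 1.12*r^2 + 3.52*r - 7.57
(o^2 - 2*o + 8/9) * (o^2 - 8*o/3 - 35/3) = o^4 - 14*o^3/3 - 49*o^2/9 + 566*o/27 - 280/27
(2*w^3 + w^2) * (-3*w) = -6*w^4 - 3*w^3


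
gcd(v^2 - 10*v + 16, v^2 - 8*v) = v - 8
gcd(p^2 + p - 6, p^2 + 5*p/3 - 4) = p + 3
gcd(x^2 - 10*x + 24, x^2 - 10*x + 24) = x^2 - 10*x + 24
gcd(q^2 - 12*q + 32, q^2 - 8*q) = q - 8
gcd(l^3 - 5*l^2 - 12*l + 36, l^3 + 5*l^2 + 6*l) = l + 3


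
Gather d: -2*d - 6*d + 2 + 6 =8 - 8*d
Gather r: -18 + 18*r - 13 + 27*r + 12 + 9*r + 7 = 54*r - 12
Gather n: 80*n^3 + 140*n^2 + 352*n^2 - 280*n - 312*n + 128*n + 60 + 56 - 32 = 80*n^3 + 492*n^2 - 464*n + 84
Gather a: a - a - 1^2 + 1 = 0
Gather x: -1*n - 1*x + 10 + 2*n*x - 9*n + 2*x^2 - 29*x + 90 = -10*n + 2*x^2 + x*(2*n - 30) + 100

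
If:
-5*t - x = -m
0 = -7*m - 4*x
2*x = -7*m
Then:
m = 0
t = 0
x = 0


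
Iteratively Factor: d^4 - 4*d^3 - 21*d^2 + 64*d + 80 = (d - 5)*(d^3 + d^2 - 16*d - 16) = (d - 5)*(d + 4)*(d^2 - 3*d - 4) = (d - 5)*(d + 1)*(d + 4)*(d - 4)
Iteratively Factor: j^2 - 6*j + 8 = (j - 2)*(j - 4)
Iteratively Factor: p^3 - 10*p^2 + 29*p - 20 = (p - 1)*(p^2 - 9*p + 20) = (p - 5)*(p - 1)*(p - 4)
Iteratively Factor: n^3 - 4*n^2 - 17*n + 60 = (n - 5)*(n^2 + n - 12) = (n - 5)*(n - 3)*(n + 4)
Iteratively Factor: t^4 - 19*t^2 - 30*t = (t + 2)*(t^3 - 2*t^2 - 15*t) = (t + 2)*(t + 3)*(t^2 - 5*t) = (t - 5)*(t + 2)*(t + 3)*(t)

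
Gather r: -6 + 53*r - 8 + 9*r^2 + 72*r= 9*r^2 + 125*r - 14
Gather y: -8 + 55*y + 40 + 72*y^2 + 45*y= 72*y^2 + 100*y + 32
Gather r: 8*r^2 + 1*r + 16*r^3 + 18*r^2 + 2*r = 16*r^3 + 26*r^2 + 3*r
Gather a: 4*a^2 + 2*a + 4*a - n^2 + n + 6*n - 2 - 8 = 4*a^2 + 6*a - n^2 + 7*n - 10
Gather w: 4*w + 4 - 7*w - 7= -3*w - 3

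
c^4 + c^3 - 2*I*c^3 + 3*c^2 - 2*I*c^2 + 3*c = c*(c + 1)*(c - 3*I)*(c + I)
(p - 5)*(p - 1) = p^2 - 6*p + 5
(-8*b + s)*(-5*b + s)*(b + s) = 40*b^3 + 27*b^2*s - 12*b*s^2 + s^3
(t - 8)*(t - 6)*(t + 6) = t^3 - 8*t^2 - 36*t + 288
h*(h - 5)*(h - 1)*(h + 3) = h^4 - 3*h^3 - 13*h^2 + 15*h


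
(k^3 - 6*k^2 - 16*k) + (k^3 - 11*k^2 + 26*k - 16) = 2*k^3 - 17*k^2 + 10*k - 16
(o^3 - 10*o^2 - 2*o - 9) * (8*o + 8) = 8*o^4 - 72*o^3 - 96*o^2 - 88*o - 72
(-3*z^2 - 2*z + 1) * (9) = -27*z^2 - 18*z + 9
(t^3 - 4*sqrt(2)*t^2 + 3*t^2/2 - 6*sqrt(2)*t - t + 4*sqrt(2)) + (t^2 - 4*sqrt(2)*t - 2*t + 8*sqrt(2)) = t^3 - 4*sqrt(2)*t^2 + 5*t^2/2 - 10*sqrt(2)*t - 3*t + 12*sqrt(2)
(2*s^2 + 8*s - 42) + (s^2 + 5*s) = 3*s^2 + 13*s - 42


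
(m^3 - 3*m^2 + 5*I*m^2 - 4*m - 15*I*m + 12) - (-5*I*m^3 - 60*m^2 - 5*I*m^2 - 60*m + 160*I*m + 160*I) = m^3 + 5*I*m^3 + 57*m^2 + 10*I*m^2 + 56*m - 175*I*m + 12 - 160*I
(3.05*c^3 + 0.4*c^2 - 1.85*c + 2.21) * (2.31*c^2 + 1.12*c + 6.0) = 7.0455*c^5 + 4.34*c^4 + 14.4745*c^3 + 5.4331*c^2 - 8.6248*c + 13.26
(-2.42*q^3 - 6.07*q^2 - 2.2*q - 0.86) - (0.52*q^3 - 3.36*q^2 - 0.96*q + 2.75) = -2.94*q^3 - 2.71*q^2 - 1.24*q - 3.61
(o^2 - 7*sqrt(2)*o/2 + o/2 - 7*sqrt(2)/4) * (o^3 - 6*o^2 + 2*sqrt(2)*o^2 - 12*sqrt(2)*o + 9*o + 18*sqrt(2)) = o^5 - 11*o^4/2 - 3*sqrt(2)*o^4/2 - 8*o^3 + 33*sqrt(2)*o^3/4 - 9*sqrt(2)*o^2 + 163*o^2/2 - 84*o - 27*sqrt(2)*o/4 - 63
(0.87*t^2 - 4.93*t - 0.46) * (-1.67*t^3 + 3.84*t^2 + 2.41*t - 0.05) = -1.4529*t^5 + 11.5739*t^4 - 16.0663*t^3 - 13.6912*t^2 - 0.8621*t + 0.023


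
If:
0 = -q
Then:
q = 0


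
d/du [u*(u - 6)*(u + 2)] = 3*u^2 - 8*u - 12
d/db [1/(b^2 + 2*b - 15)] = 2*(-b - 1)/(b^2 + 2*b - 15)^2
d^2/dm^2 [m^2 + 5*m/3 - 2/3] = 2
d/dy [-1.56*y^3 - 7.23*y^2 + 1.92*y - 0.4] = -4.68*y^2 - 14.46*y + 1.92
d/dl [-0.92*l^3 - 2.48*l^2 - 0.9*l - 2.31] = -2.76*l^2 - 4.96*l - 0.9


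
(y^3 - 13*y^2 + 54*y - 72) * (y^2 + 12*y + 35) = y^5 - y^4 - 67*y^3 + 121*y^2 + 1026*y - 2520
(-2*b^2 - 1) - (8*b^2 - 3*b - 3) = -10*b^2 + 3*b + 2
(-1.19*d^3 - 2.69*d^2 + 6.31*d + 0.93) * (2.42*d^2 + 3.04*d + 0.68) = -2.8798*d^5 - 10.1274*d^4 + 6.2834*d^3 + 19.6038*d^2 + 7.118*d + 0.6324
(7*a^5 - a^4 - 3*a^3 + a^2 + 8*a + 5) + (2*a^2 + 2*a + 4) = 7*a^5 - a^4 - 3*a^3 + 3*a^2 + 10*a + 9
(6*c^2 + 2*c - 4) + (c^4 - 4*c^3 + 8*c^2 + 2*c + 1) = c^4 - 4*c^3 + 14*c^2 + 4*c - 3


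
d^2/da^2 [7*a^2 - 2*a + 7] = 14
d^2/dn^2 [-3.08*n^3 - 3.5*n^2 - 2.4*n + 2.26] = -18.48*n - 7.0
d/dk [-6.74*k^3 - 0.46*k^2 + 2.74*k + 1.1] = -20.22*k^2 - 0.92*k + 2.74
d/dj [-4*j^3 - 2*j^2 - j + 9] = -12*j^2 - 4*j - 1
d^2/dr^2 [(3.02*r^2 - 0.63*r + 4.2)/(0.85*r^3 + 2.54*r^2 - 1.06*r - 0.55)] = (4.3639*r^6 - 2.73105000000001*r^5 + 44.5791*r^4 + 171.84852*r^3 + 161.65446*r^2 - 61.34814*r + 23.73472)/(0.614125*r^9 + 5.50545*r^8 + 14.15403*r^7 + 1.463699*r^6 - 24.775608*r^5 + 0.889991999999999*r^4 + 8.465279*r^3 + 0.45111*r^2 - 0.96195*r - 0.166375)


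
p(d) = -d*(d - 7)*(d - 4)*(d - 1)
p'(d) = -d*(d - 7)*(d - 4) - d*(d - 7)*(d - 1) - d*(d - 4)*(d - 1) - (d - 7)*(d - 4)*(d - 1)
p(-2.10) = -361.37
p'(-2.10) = 387.60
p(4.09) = 3.31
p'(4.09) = 37.52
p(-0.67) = -40.08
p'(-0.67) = 97.62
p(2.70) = -25.66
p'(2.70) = 1.11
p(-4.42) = -2303.56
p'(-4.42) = 1421.47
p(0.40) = 5.70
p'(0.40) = 2.30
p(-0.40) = -18.23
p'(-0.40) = 65.22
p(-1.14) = -102.07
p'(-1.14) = 169.63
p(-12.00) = -47424.00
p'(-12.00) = 13060.00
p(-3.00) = -840.00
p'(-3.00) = 694.00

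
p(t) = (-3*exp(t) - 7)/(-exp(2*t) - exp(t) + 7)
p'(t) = (-3*exp(t) - 7)*(2*exp(2*t) + exp(t))/(-exp(2*t) - exp(t) + 7)^2 - 3*exp(t)/(-exp(2*t) - exp(t) + 7) = (-(2*exp(t) + 1)*(3*exp(t) + 7) + 3*exp(2*t) + 3*exp(t) - 21)*exp(t)/(exp(2*t) + exp(t) - 7)^2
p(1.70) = 0.82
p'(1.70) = -1.32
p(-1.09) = -1.22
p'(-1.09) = -0.26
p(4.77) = 0.03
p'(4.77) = -0.03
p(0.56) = -5.61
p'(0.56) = -22.64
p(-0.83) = -1.30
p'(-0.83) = -0.37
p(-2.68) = -1.04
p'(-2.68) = -0.04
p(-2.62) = -1.04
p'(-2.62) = -0.04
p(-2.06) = -1.08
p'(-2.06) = -0.08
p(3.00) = 0.16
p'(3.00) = -0.18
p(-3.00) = -1.03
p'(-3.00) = -0.03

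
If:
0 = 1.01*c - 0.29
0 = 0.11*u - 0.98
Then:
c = 0.29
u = 8.91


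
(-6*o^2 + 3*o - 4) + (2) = -6*o^2 + 3*o - 2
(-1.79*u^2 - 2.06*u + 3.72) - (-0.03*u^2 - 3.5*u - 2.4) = -1.76*u^2 + 1.44*u + 6.12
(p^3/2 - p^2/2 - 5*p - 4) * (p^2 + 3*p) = p^5/2 + p^4 - 13*p^3/2 - 19*p^2 - 12*p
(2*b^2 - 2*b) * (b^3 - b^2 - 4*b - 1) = 2*b^5 - 4*b^4 - 6*b^3 + 6*b^2 + 2*b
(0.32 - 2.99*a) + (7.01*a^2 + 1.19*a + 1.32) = 7.01*a^2 - 1.8*a + 1.64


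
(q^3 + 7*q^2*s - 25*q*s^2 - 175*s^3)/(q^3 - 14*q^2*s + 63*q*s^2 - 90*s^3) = (q^2 + 12*q*s + 35*s^2)/(q^2 - 9*q*s + 18*s^2)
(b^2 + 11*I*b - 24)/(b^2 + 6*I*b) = (b^2 + 11*I*b - 24)/(b*(b + 6*I))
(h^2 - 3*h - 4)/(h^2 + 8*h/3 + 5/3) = 3*(h - 4)/(3*h + 5)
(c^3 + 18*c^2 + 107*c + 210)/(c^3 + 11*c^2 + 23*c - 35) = (c + 6)/(c - 1)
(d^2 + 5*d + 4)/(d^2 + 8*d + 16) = (d + 1)/(d + 4)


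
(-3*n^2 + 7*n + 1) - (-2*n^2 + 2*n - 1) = -n^2 + 5*n + 2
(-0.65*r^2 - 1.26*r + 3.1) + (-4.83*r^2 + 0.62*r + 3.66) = -5.48*r^2 - 0.64*r + 6.76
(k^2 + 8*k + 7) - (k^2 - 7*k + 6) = 15*k + 1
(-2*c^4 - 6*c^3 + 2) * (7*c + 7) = -14*c^5 - 56*c^4 - 42*c^3 + 14*c + 14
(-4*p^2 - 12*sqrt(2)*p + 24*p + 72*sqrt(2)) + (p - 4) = -4*p^2 - 12*sqrt(2)*p + 25*p - 4 + 72*sqrt(2)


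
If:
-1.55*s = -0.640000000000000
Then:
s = 0.41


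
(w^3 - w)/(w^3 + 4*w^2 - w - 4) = w/(w + 4)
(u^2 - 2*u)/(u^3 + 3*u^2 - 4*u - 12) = u/(u^2 + 5*u + 6)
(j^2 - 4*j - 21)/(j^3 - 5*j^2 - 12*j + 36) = (j - 7)/(j^2 - 8*j + 12)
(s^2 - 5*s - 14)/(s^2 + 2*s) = (s - 7)/s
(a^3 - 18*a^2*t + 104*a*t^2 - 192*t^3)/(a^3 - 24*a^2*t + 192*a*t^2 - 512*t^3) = (a^2 - 10*a*t + 24*t^2)/(a^2 - 16*a*t + 64*t^2)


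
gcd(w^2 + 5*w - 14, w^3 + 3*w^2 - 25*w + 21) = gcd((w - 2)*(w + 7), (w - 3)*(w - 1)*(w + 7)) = w + 7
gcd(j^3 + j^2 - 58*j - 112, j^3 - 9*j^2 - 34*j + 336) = j - 8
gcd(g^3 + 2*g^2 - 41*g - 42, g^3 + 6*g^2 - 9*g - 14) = g^2 + 8*g + 7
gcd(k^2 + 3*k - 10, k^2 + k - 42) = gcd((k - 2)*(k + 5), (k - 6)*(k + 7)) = 1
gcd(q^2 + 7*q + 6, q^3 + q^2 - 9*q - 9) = q + 1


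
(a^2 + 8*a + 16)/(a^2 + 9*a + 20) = (a + 4)/(a + 5)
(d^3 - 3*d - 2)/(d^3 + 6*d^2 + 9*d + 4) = (d - 2)/(d + 4)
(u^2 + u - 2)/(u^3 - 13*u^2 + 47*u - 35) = (u + 2)/(u^2 - 12*u + 35)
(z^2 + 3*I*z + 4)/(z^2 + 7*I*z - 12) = (z - I)/(z + 3*I)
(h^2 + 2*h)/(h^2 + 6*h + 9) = h*(h + 2)/(h^2 + 6*h + 9)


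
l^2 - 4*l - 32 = (l - 8)*(l + 4)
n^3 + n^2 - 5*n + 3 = (n - 1)^2*(n + 3)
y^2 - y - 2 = (y - 2)*(y + 1)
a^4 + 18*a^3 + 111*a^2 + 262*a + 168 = (a + 1)*(a + 4)*(a + 6)*(a + 7)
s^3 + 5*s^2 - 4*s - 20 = (s - 2)*(s + 2)*(s + 5)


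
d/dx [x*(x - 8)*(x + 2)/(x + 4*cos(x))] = (x*(x - 8)*(x + 2)*(4*sin(x) - 1) + (x + 4*cos(x))*(x*(x - 8) + x*(x + 2) + (x - 8)*(x + 2)))/(x + 4*cos(x))^2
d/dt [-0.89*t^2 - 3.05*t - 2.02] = -1.78*t - 3.05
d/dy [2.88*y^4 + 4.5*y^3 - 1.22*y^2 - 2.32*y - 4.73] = 11.52*y^3 + 13.5*y^2 - 2.44*y - 2.32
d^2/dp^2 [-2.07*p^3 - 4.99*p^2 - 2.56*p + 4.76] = -12.42*p - 9.98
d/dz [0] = 0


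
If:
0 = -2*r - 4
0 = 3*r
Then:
No Solution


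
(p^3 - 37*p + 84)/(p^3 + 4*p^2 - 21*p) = (p - 4)/p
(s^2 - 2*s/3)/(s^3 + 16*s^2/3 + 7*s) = (3*s - 2)/(3*s^2 + 16*s + 21)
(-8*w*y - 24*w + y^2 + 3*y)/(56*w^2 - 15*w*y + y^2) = (y + 3)/(-7*w + y)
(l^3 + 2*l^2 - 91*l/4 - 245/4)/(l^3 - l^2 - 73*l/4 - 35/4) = (2*l + 7)/(2*l + 1)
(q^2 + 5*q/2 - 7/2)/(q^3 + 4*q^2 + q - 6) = (q + 7/2)/(q^2 + 5*q + 6)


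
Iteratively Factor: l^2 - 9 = (l + 3)*(l - 3)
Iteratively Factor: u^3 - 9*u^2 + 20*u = (u - 4)*(u^2 - 5*u) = u*(u - 4)*(u - 5)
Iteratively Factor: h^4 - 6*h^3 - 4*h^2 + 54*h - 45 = (h + 3)*(h^3 - 9*h^2 + 23*h - 15) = (h - 3)*(h + 3)*(h^2 - 6*h + 5) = (h - 5)*(h - 3)*(h + 3)*(h - 1)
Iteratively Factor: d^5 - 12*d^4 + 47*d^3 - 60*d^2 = (d - 4)*(d^4 - 8*d^3 + 15*d^2) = d*(d - 4)*(d^3 - 8*d^2 + 15*d) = d^2*(d - 4)*(d^2 - 8*d + 15) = d^2*(d - 5)*(d - 4)*(d - 3)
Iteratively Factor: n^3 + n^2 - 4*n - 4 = (n + 2)*(n^2 - n - 2) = (n - 2)*(n + 2)*(n + 1)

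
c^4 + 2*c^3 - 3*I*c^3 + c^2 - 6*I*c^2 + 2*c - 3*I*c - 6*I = (c + 2)*(c - 3*I)*(c - I)*(c + I)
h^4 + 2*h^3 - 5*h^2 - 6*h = h*(h - 2)*(h + 1)*(h + 3)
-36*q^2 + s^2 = (-6*q + s)*(6*q + s)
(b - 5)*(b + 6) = b^2 + b - 30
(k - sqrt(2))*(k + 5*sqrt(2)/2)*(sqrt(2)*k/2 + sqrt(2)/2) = sqrt(2)*k^3/2 + sqrt(2)*k^2/2 + 3*k^2/2 - 5*sqrt(2)*k/2 + 3*k/2 - 5*sqrt(2)/2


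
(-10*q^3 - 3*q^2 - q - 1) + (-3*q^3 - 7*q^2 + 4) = -13*q^3 - 10*q^2 - q + 3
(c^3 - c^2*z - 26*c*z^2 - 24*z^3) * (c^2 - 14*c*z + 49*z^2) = c^5 - 15*c^4*z + 37*c^3*z^2 + 291*c^2*z^3 - 938*c*z^4 - 1176*z^5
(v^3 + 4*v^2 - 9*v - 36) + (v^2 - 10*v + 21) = v^3 + 5*v^2 - 19*v - 15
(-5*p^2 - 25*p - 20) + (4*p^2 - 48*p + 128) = -p^2 - 73*p + 108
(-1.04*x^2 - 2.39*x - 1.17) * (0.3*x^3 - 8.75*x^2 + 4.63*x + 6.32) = -0.312*x^5 + 8.383*x^4 + 15.7463*x^3 - 7.401*x^2 - 20.5219*x - 7.3944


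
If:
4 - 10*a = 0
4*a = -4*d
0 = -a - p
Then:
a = 2/5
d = -2/5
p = -2/5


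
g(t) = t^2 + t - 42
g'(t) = 2*t + 1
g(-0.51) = -42.25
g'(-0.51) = -0.02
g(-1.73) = -40.74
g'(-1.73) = -2.46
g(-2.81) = -36.91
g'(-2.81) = -4.62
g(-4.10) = -29.29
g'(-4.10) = -7.20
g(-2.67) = -37.54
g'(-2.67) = -4.34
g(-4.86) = -23.24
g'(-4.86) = -8.72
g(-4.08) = -29.43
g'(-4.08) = -7.16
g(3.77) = -24.02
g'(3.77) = 8.54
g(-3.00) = -36.00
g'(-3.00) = -5.00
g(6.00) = 0.00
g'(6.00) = 13.00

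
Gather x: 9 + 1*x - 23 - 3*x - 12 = -2*x - 26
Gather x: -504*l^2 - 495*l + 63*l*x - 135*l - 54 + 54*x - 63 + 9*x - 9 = -504*l^2 - 630*l + x*(63*l + 63) - 126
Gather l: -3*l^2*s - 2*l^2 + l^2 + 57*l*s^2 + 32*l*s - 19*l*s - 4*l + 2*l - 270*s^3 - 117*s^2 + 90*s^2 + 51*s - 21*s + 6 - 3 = l^2*(-3*s - 1) + l*(57*s^2 + 13*s - 2) - 270*s^3 - 27*s^2 + 30*s + 3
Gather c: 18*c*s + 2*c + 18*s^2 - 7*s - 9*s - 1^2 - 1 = c*(18*s + 2) + 18*s^2 - 16*s - 2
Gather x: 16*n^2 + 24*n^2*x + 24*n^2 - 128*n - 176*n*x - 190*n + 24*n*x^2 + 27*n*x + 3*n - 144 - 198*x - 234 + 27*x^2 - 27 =40*n^2 - 315*n + x^2*(24*n + 27) + x*(24*n^2 - 149*n - 198) - 405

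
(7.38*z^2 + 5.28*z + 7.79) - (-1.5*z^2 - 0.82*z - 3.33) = 8.88*z^2 + 6.1*z + 11.12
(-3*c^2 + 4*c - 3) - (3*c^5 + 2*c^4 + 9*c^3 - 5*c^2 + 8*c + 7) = -3*c^5 - 2*c^4 - 9*c^3 + 2*c^2 - 4*c - 10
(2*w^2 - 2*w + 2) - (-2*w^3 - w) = 2*w^3 + 2*w^2 - w + 2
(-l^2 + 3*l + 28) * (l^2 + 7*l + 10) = -l^4 - 4*l^3 + 39*l^2 + 226*l + 280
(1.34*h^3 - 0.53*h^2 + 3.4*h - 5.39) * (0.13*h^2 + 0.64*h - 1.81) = 0.1742*h^5 + 0.7887*h^4 - 2.3226*h^3 + 2.4346*h^2 - 9.6036*h + 9.7559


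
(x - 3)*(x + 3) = x^2 - 9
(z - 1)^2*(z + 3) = z^3 + z^2 - 5*z + 3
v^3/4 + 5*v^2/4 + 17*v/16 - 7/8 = (v/4 + 1/2)*(v - 1/2)*(v + 7/2)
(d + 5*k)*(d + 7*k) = d^2 + 12*d*k + 35*k^2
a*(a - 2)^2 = a^3 - 4*a^2 + 4*a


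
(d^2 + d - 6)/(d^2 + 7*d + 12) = (d - 2)/(d + 4)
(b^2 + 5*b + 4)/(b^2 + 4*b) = (b + 1)/b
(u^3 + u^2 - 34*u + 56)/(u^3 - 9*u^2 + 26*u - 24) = (u + 7)/(u - 3)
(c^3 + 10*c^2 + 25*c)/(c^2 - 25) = c*(c + 5)/(c - 5)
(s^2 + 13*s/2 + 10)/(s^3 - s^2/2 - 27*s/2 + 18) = (2*s + 5)/(2*s^2 - 9*s + 9)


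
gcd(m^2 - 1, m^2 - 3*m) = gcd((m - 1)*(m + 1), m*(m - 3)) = 1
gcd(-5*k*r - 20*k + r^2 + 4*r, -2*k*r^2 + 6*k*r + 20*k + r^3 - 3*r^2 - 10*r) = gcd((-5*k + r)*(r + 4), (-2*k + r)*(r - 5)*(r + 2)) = 1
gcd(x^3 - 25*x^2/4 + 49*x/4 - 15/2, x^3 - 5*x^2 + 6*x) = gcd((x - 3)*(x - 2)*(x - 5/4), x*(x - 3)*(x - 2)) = x^2 - 5*x + 6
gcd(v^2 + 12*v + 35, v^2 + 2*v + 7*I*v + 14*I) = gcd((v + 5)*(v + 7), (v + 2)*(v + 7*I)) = 1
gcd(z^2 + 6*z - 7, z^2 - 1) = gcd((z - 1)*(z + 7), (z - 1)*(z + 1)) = z - 1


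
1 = 1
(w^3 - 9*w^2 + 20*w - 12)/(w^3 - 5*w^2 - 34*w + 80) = (w^2 - 7*w + 6)/(w^2 - 3*w - 40)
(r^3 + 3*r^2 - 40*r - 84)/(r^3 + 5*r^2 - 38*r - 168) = (r + 2)/(r + 4)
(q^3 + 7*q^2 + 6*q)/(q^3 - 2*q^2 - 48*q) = (q + 1)/(q - 8)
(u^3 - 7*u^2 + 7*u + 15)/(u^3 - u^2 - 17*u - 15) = (u - 3)/(u + 3)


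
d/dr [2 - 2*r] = -2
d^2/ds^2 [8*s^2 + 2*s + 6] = 16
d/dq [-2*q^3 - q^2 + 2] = 2*q*(-3*q - 1)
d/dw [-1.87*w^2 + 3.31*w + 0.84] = 3.31 - 3.74*w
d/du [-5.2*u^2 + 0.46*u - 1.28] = 0.46 - 10.4*u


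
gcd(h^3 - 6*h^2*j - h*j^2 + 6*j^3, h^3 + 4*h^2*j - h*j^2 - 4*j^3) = h^2 - j^2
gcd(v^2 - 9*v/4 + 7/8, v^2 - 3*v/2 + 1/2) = v - 1/2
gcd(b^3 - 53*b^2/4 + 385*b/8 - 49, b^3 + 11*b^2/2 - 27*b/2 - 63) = b - 7/2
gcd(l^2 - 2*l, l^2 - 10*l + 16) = l - 2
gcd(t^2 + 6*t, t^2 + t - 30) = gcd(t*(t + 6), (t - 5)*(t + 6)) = t + 6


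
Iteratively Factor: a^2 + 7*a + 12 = (a + 4)*(a + 3)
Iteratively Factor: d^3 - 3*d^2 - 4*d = (d - 4)*(d^2 + d) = (d - 4)*(d + 1)*(d)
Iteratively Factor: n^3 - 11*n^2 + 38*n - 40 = (n - 5)*(n^2 - 6*n + 8) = (n - 5)*(n - 2)*(n - 4)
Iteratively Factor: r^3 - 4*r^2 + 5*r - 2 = (r - 2)*(r^2 - 2*r + 1) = (r - 2)*(r - 1)*(r - 1)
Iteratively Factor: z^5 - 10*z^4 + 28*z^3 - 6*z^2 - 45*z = (z)*(z^4 - 10*z^3 + 28*z^2 - 6*z - 45) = z*(z + 1)*(z^3 - 11*z^2 + 39*z - 45) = z*(z - 3)*(z + 1)*(z^2 - 8*z + 15) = z*(z - 3)^2*(z + 1)*(z - 5)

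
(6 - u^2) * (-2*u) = 2*u^3 - 12*u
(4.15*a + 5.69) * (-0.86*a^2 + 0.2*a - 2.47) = -3.569*a^3 - 4.0634*a^2 - 9.1125*a - 14.0543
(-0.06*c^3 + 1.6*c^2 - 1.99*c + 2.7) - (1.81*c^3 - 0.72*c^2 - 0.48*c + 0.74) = -1.87*c^3 + 2.32*c^2 - 1.51*c + 1.96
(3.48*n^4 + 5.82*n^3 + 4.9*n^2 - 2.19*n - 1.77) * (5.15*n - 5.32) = 17.922*n^5 + 11.4594*n^4 - 5.7274*n^3 - 37.3465*n^2 + 2.5353*n + 9.4164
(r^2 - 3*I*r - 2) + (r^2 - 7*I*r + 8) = 2*r^2 - 10*I*r + 6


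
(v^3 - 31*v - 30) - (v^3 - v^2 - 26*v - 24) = v^2 - 5*v - 6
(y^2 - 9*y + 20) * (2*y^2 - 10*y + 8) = 2*y^4 - 28*y^3 + 138*y^2 - 272*y + 160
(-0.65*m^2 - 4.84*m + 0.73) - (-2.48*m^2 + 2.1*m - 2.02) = 1.83*m^2 - 6.94*m + 2.75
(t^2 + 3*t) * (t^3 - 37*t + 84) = t^5 + 3*t^4 - 37*t^3 - 27*t^2 + 252*t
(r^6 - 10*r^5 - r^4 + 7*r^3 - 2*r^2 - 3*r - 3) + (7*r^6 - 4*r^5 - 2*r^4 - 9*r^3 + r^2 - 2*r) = 8*r^6 - 14*r^5 - 3*r^4 - 2*r^3 - r^2 - 5*r - 3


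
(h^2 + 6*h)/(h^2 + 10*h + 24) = h/(h + 4)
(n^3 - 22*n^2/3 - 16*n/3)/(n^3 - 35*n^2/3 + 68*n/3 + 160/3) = n*(3*n + 2)/(3*n^2 - 11*n - 20)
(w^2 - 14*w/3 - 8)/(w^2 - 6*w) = (w + 4/3)/w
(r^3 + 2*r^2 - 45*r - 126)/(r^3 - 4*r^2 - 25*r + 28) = (r^2 + 9*r + 18)/(r^2 + 3*r - 4)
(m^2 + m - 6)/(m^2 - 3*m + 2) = (m + 3)/(m - 1)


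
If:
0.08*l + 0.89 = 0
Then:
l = -11.12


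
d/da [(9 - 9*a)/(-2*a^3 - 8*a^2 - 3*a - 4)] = 9*(-4*a^3 - 2*a^2 + 16*a + 7)/(4*a^6 + 32*a^5 + 76*a^4 + 64*a^3 + 73*a^2 + 24*a + 16)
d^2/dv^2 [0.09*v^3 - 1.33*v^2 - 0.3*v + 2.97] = 0.54*v - 2.66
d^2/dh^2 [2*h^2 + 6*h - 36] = 4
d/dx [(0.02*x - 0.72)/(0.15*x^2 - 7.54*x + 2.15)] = (-0.003*x^2 + 0.216*x - 5.3858)/(0.0225*x^4 - 2.262*x^3 + 57.4966*x^2 - 32.422*x + 4.6225)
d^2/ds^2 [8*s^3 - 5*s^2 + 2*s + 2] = 48*s - 10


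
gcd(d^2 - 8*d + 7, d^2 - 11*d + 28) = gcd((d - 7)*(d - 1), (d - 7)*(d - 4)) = d - 7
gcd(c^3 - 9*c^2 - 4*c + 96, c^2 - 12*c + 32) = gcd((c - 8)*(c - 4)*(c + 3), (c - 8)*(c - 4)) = c^2 - 12*c + 32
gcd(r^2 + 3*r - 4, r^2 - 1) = r - 1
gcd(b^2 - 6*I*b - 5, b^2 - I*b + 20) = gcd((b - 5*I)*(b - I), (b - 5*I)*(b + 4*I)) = b - 5*I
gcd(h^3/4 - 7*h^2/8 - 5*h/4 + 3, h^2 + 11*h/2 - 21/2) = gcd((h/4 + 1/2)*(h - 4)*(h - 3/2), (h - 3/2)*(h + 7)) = h - 3/2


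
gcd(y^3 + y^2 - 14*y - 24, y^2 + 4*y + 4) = y + 2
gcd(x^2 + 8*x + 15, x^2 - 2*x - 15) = x + 3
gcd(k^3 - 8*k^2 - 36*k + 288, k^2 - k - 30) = k - 6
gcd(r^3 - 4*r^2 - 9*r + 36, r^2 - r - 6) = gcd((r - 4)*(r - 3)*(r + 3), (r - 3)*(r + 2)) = r - 3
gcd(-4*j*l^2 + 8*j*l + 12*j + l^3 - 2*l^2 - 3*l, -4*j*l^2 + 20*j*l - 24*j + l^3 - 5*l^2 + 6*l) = 4*j*l - 12*j - l^2 + 3*l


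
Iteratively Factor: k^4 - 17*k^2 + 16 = (k + 4)*(k^3 - 4*k^2 - k + 4) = (k - 4)*(k + 4)*(k^2 - 1) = (k - 4)*(k + 1)*(k + 4)*(k - 1)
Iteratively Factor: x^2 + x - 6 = (x - 2)*(x + 3)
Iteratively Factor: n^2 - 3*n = (n - 3)*(n)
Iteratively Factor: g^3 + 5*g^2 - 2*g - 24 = (g + 4)*(g^2 + g - 6) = (g + 3)*(g + 4)*(g - 2)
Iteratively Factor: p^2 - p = (p)*(p - 1)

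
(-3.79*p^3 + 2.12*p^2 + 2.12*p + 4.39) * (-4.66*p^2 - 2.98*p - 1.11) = 17.6614*p^5 + 1.415*p^4 - 11.9899*p^3 - 29.1282*p^2 - 15.4354*p - 4.8729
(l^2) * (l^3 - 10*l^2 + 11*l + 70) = l^5 - 10*l^4 + 11*l^3 + 70*l^2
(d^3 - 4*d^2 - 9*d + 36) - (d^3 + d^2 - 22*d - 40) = -5*d^2 + 13*d + 76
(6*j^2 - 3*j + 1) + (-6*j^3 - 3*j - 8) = -6*j^3 + 6*j^2 - 6*j - 7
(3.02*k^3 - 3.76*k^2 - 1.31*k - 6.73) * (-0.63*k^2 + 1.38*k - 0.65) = -1.9026*k^5 + 6.5364*k^4 - 6.3265*k^3 + 4.8761*k^2 - 8.4359*k + 4.3745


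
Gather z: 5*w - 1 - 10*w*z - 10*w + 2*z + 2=-5*w + z*(2 - 10*w) + 1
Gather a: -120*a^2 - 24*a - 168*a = -120*a^2 - 192*a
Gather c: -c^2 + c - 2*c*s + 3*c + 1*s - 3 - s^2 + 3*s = -c^2 + c*(4 - 2*s) - s^2 + 4*s - 3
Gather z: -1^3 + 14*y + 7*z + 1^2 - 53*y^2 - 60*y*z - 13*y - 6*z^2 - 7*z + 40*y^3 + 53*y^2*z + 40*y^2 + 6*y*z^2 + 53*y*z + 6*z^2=40*y^3 - 13*y^2 + 6*y*z^2 + y + z*(53*y^2 - 7*y)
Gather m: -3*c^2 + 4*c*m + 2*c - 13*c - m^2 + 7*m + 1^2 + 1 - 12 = -3*c^2 - 11*c - m^2 + m*(4*c + 7) - 10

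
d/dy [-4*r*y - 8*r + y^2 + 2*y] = -4*r + 2*y + 2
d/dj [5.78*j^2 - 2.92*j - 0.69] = 11.56*j - 2.92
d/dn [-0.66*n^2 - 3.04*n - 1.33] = -1.32*n - 3.04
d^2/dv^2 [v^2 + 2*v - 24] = 2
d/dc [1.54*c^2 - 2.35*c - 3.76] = 3.08*c - 2.35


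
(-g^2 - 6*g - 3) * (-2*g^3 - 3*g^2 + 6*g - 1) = 2*g^5 + 15*g^4 + 18*g^3 - 26*g^2 - 12*g + 3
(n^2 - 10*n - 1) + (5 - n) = n^2 - 11*n + 4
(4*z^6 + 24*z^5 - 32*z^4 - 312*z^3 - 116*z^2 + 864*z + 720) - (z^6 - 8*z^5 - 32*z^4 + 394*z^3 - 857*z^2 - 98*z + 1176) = 3*z^6 + 32*z^5 - 706*z^3 + 741*z^2 + 962*z - 456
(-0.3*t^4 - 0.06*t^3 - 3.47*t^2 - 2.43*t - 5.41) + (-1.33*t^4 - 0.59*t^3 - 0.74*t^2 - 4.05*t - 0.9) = -1.63*t^4 - 0.65*t^3 - 4.21*t^2 - 6.48*t - 6.31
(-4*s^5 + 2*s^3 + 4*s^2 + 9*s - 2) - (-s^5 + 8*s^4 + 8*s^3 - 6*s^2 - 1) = -3*s^5 - 8*s^4 - 6*s^3 + 10*s^2 + 9*s - 1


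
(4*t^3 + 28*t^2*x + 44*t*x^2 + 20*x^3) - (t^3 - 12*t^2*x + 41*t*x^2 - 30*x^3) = 3*t^3 + 40*t^2*x + 3*t*x^2 + 50*x^3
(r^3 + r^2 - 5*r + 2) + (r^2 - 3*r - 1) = r^3 + 2*r^2 - 8*r + 1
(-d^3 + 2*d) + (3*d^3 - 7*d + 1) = 2*d^3 - 5*d + 1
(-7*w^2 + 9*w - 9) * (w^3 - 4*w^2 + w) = -7*w^5 + 37*w^4 - 52*w^3 + 45*w^2 - 9*w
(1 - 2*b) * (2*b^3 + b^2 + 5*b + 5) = -4*b^4 - 9*b^2 - 5*b + 5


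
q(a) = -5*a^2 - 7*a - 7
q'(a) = -10*a - 7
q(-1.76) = -10.17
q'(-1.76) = 10.60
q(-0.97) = -4.91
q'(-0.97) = 2.70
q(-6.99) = -202.37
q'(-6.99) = 62.90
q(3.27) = -83.35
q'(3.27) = -39.70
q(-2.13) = -14.77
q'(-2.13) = 14.30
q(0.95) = -18.16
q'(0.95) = -16.50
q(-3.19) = -35.55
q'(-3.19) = 24.90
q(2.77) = -64.75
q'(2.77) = -34.70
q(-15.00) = -1027.00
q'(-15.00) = 143.00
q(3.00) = -73.00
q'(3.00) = -37.00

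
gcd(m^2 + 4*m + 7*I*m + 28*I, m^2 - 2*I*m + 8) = 1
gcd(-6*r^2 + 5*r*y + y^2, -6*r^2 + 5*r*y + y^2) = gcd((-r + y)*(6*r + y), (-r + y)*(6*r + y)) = -6*r^2 + 5*r*y + y^2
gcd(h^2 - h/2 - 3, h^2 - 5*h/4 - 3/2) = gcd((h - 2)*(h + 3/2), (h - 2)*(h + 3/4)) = h - 2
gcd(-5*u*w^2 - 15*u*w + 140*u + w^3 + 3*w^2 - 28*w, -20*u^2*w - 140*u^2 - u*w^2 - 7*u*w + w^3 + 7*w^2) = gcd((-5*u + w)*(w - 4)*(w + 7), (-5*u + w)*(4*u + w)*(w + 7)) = 5*u*w + 35*u - w^2 - 7*w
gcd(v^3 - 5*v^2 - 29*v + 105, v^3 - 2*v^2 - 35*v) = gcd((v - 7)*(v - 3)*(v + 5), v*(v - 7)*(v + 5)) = v^2 - 2*v - 35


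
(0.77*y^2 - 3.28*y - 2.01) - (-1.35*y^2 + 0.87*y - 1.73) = 2.12*y^2 - 4.15*y - 0.28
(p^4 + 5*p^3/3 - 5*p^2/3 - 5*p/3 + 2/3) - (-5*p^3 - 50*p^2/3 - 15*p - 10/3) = p^4 + 20*p^3/3 + 15*p^2 + 40*p/3 + 4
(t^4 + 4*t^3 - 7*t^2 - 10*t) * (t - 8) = t^5 - 4*t^4 - 39*t^3 + 46*t^2 + 80*t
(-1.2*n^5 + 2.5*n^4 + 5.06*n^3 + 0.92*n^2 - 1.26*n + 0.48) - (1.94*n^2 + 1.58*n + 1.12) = -1.2*n^5 + 2.5*n^4 + 5.06*n^3 - 1.02*n^2 - 2.84*n - 0.64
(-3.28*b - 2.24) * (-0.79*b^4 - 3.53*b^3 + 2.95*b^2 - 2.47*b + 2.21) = 2.5912*b^5 + 13.348*b^4 - 1.7688*b^3 + 1.4936*b^2 - 1.716*b - 4.9504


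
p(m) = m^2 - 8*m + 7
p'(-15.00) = -38.00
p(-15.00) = 352.00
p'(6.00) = 4.00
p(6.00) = -5.00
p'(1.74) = -4.52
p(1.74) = -3.89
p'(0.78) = -6.44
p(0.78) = 1.37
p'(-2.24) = -12.48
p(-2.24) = 29.94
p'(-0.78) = -9.56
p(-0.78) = 13.85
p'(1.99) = -4.02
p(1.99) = -4.96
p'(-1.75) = -11.50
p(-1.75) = 24.06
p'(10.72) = 13.44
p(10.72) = 36.16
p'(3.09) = -1.82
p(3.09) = -8.17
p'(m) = 2*m - 8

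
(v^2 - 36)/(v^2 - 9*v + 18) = (v + 6)/(v - 3)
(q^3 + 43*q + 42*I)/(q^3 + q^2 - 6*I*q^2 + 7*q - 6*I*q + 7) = (q + 6*I)/(q + 1)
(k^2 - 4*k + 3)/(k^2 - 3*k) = (k - 1)/k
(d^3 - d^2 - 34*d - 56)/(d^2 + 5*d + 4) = (d^2 - 5*d - 14)/(d + 1)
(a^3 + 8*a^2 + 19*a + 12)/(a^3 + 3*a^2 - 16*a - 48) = (a + 1)/(a - 4)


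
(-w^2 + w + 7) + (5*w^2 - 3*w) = 4*w^2 - 2*w + 7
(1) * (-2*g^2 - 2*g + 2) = -2*g^2 - 2*g + 2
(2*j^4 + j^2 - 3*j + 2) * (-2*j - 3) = -4*j^5 - 6*j^4 - 2*j^3 + 3*j^2 + 5*j - 6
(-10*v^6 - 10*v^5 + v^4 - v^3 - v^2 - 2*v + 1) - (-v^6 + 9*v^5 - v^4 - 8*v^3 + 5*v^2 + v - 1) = -9*v^6 - 19*v^5 + 2*v^4 + 7*v^3 - 6*v^2 - 3*v + 2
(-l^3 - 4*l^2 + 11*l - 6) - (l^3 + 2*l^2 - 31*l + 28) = -2*l^3 - 6*l^2 + 42*l - 34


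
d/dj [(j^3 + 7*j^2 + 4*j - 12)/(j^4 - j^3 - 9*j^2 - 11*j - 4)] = (-j^4 - 12*j^3 + 11*j^2 + 24*j - 148)/(j^6 - 4*j^5 - 10*j^4 + 20*j^3 + 65*j^2 + 56*j + 16)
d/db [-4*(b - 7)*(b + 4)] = 12 - 8*b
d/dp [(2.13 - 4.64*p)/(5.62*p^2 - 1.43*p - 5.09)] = (26.0768*p^2 - 23.9412*p + 26.6635)/(31.5844*p^4 - 16.0732*p^3 - 55.1667*p^2 + 14.5574*p + 25.9081)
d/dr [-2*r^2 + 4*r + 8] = 4 - 4*r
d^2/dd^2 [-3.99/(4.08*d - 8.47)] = -132.838272/(4.08*d - 8.47)^3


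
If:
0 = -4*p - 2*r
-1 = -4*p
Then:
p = 1/4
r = -1/2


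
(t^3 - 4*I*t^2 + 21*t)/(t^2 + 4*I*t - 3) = t*(t - 7*I)/(t + I)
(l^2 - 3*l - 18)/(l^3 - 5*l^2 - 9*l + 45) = (l - 6)/(l^2 - 8*l + 15)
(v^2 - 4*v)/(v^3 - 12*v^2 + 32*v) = 1/(v - 8)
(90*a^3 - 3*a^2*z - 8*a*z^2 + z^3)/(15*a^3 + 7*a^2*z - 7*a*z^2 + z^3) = (-18*a^2 - 3*a*z + z^2)/(-3*a^2 - 2*a*z + z^2)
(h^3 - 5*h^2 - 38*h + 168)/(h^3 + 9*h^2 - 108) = (h^2 - 11*h + 28)/(h^2 + 3*h - 18)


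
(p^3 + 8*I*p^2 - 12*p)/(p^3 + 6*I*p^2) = (p + 2*I)/p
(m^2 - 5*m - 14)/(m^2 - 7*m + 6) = (m^2 - 5*m - 14)/(m^2 - 7*m + 6)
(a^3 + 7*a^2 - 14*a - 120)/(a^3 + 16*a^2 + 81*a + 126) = (a^2 + a - 20)/(a^2 + 10*a + 21)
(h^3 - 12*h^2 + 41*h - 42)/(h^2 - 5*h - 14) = (h^2 - 5*h + 6)/(h + 2)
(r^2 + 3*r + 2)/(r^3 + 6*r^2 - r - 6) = (r + 2)/(r^2 + 5*r - 6)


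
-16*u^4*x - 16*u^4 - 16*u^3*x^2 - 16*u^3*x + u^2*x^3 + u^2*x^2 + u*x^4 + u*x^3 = (-4*u + x)*(u + x)*(4*u + x)*(u*x + u)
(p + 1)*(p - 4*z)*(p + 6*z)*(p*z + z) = p^4*z + 2*p^3*z^2 + 2*p^3*z - 24*p^2*z^3 + 4*p^2*z^2 + p^2*z - 48*p*z^3 + 2*p*z^2 - 24*z^3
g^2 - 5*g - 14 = (g - 7)*(g + 2)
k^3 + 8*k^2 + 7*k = k*(k + 1)*(k + 7)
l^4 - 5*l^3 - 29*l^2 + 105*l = l*(l - 7)*(l - 3)*(l + 5)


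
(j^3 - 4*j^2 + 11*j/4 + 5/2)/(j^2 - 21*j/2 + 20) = (j^2 - 3*j/2 - 1)/(j - 8)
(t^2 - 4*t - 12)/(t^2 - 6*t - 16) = (t - 6)/(t - 8)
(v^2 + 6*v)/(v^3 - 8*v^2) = (v + 6)/(v*(v - 8))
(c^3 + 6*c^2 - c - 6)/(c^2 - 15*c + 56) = (c^3 + 6*c^2 - c - 6)/(c^2 - 15*c + 56)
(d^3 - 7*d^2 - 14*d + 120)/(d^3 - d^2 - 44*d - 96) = (d^2 - 11*d + 30)/(d^2 - 5*d - 24)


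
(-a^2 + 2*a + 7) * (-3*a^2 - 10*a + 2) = 3*a^4 + 4*a^3 - 43*a^2 - 66*a + 14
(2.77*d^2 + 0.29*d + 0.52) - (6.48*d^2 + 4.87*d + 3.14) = -3.71*d^2 - 4.58*d - 2.62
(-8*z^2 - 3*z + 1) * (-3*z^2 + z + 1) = 24*z^4 + z^3 - 14*z^2 - 2*z + 1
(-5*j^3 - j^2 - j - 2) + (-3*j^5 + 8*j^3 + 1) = -3*j^5 + 3*j^3 - j^2 - j - 1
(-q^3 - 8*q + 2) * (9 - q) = q^4 - 9*q^3 + 8*q^2 - 74*q + 18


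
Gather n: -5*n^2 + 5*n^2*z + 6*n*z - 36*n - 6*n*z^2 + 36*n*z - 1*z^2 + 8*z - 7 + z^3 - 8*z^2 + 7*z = n^2*(5*z - 5) + n*(-6*z^2 + 42*z - 36) + z^3 - 9*z^2 + 15*z - 7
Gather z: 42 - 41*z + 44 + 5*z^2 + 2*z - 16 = 5*z^2 - 39*z + 70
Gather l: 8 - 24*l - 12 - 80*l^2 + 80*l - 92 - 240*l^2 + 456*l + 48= -320*l^2 + 512*l - 48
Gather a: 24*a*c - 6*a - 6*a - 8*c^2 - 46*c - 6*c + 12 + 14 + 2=a*(24*c - 12) - 8*c^2 - 52*c + 28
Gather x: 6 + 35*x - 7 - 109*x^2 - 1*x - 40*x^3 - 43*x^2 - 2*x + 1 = -40*x^3 - 152*x^2 + 32*x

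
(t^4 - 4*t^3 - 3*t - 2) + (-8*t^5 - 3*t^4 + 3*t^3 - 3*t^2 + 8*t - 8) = -8*t^5 - 2*t^4 - t^3 - 3*t^2 + 5*t - 10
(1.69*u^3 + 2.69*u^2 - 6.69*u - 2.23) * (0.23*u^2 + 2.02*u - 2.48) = 0.3887*u^5 + 4.0325*u^4 - 0.296100000000001*u^3 - 20.6979*u^2 + 12.0866*u + 5.5304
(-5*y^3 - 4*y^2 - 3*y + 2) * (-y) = 5*y^4 + 4*y^3 + 3*y^2 - 2*y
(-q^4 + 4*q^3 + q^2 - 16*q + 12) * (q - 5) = -q^5 + 9*q^4 - 19*q^3 - 21*q^2 + 92*q - 60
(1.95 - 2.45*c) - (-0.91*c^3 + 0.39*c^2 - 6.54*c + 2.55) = 0.91*c^3 - 0.39*c^2 + 4.09*c - 0.6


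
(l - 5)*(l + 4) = l^2 - l - 20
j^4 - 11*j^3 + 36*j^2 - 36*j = j*(j - 6)*(j - 3)*(j - 2)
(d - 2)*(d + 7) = d^2 + 5*d - 14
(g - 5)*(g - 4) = g^2 - 9*g + 20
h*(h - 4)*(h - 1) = h^3 - 5*h^2 + 4*h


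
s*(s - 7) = s^2 - 7*s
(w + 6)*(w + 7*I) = w^2 + 6*w + 7*I*w + 42*I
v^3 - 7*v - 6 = (v - 3)*(v + 1)*(v + 2)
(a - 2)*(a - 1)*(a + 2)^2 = a^4 + a^3 - 6*a^2 - 4*a + 8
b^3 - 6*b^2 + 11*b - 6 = (b - 3)*(b - 2)*(b - 1)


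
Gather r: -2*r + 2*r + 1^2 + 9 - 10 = 0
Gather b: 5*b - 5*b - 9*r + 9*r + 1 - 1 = 0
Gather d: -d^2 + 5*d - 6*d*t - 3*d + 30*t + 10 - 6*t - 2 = -d^2 + d*(2 - 6*t) + 24*t + 8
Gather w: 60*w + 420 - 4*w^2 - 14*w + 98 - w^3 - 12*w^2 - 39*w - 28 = -w^3 - 16*w^2 + 7*w + 490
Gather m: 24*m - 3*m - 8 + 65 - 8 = 21*m + 49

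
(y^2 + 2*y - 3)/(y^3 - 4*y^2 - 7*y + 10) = (y + 3)/(y^2 - 3*y - 10)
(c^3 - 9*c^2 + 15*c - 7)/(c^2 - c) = c - 8 + 7/c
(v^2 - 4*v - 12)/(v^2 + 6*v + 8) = (v - 6)/(v + 4)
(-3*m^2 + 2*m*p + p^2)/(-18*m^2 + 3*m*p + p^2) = (-3*m^2 + 2*m*p + p^2)/(-18*m^2 + 3*m*p + p^2)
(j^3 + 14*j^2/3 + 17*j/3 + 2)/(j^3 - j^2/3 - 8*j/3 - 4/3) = (j + 3)/(j - 2)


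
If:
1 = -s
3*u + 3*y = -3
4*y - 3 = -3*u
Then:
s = -1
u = -7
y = 6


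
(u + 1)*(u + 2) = u^2 + 3*u + 2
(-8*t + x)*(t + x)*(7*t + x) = -56*t^3 - 57*t^2*x + x^3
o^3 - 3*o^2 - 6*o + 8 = (o - 4)*(o - 1)*(o + 2)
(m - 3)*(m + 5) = m^2 + 2*m - 15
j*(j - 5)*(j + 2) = j^3 - 3*j^2 - 10*j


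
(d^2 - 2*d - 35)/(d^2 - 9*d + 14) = (d + 5)/(d - 2)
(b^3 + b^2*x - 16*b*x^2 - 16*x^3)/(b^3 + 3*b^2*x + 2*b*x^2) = (b^2 - 16*x^2)/(b*(b + 2*x))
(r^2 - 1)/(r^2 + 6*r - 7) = (r + 1)/(r + 7)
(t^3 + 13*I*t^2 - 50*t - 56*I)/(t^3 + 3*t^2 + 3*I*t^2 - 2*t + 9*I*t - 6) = (t^2 + 11*I*t - 28)/(t^2 + t*(3 + I) + 3*I)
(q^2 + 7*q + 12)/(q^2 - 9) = (q + 4)/(q - 3)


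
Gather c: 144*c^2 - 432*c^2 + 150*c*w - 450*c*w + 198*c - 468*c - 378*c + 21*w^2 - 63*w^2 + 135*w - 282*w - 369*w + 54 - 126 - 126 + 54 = -288*c^2 + c*(-300*w - 648) - 42*w^2 - 516*w - 144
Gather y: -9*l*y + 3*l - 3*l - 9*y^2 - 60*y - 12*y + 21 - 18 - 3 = -9*y^2 + y*(-9*l - 72)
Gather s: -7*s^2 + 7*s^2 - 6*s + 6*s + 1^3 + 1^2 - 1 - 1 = 0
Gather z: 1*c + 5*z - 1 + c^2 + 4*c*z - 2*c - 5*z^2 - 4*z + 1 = c^2 - c - 5*z^2 + z*(4*c + 1)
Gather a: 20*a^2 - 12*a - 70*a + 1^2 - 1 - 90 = 20*a^2 - 82*a - 90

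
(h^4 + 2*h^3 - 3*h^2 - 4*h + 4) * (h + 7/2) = h^5 + 11*h^4/2 + 4*h^3 - 29*h^2/2 - 10*h + 14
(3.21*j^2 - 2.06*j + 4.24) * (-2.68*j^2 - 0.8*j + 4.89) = -8.6028*j^4 + 2.9528*j^3 + 5.9817*j^2 - 13.4654*j + 20.7336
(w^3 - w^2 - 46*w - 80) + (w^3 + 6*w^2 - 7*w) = 2*w^3 + 5*w^2 - 53*w - 80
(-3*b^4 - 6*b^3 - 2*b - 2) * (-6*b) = 18*b^5 + 36*b^4 + 12*b^2 + 12*b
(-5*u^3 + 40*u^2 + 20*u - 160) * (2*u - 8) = -10*u^4 + 120*u^3 - 280*u^2 - 480*u + 1280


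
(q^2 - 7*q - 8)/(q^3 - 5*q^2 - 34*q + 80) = (q + 1)/(q^2 + 3*q - 10)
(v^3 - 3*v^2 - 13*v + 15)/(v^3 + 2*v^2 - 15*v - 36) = (v^2 - 6*v + 5)/(v^2 - v - 12)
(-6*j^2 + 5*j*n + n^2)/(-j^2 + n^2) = (6*j + n)/(j + n)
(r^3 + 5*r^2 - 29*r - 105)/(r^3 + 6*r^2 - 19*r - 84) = (r - 5)/(r - 4)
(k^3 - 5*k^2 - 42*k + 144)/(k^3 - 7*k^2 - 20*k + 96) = (k + 6)/(k + 4)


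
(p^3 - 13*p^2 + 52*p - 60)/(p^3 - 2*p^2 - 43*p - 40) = (-p^3 + 13*p^2 - 52*p + 60)/(-p^3 + 2*p^2 + 43*p + 40)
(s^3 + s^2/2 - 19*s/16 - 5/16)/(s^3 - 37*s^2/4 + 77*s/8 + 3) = (4*s^2 + s - 5)/(2*(2*s^2 - 19*s + 24))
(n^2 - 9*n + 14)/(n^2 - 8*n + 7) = (n - 2)/(n - 1)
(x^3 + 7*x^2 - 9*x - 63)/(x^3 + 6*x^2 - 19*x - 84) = (x - 3)/(x - 4)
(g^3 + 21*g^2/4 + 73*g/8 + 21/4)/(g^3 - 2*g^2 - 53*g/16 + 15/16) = 2*(8*g^3 + 42*g^2 + 73*g + 42)/(16*g^3 - 32*g^2 - 53*g + 15)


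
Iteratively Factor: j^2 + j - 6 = (j - 2)*(j + 3)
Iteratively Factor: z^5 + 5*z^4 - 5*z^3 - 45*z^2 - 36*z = (z)*(z^4 + 5*z^3 - 5*z^2 - 45*z - 36) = z*(z + 4)*(z^3 + z^2 - 9*z - 9) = z*(z + 3)*(z + 4)*(z^2 - 2*z - 3) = z*(z - 3)*(z + 3)*(z + 4)*(z + 1)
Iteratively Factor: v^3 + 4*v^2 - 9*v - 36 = (v - 3)*(v^2 + 7*v + 12) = (v - 3)*(v + 3)*(v + 4)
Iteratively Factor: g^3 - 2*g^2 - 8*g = (g - 4)*(g^2 + 2*g) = (g - 4)*(g + 2)*(g)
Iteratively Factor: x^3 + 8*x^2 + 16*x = (x + 4)*(x^2 + 4*x) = x*(x + 4)*(x + 4)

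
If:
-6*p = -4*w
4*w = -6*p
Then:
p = 0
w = 0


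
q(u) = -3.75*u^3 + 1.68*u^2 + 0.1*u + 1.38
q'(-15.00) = -2581.55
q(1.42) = -5.83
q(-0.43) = 1.95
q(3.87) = -190.42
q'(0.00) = 0.10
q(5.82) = -680.40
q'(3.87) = -155.39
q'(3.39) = -117.80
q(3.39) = -125.07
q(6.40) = -912.21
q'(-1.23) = -21.05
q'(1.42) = -17.81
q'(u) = -11.25*u^2 + 3.36*u + 0.1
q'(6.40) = -439.20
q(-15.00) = 13034.13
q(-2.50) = 70.22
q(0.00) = 1.38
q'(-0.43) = -3.42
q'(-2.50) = -78.61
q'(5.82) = -361.41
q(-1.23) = 10.78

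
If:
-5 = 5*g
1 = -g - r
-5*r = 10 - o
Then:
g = -1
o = 10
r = 0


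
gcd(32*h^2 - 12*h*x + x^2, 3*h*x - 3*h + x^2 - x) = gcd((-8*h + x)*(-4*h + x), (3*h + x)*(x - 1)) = 1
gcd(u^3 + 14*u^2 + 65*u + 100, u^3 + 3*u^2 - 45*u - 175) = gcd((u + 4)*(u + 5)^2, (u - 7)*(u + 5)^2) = u^2 + 10*u + 25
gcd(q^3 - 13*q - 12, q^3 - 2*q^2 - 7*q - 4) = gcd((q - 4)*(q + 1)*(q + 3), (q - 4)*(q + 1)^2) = q^2 - 3*q - 4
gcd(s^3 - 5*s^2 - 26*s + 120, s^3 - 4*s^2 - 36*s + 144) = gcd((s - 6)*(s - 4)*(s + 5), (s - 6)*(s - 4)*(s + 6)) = s^2 - 10*s + 24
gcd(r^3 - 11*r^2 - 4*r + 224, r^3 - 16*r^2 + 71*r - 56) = r^2 - 15*r + 56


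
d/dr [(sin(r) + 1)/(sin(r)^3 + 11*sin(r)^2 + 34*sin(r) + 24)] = -2*(sin(r) + 5)*cos(r)/((sin(r) + 4)^2*(sin(r) + 6)^2)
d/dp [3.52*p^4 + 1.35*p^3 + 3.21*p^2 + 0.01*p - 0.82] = 14.08*p^3 + 4.05*p^2 + 6.42*p + 0.01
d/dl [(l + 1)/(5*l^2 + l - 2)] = (5*l^2 + l - (l + 1)*(10*l + 1) - 2)/(5*l^2 + l - 2)^2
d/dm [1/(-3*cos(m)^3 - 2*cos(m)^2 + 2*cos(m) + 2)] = 16*(-9*cos(m)^2 - 4*cos(m) + 2)*sin(m)/(-8*sin(m)^2 + cos(m) + 3*cos(3*m))^2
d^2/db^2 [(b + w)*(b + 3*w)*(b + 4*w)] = 6*b + 16*w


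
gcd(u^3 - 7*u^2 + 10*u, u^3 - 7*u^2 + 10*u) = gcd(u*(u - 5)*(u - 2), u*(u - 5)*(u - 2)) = u^3 - 7*u^2 + 10*u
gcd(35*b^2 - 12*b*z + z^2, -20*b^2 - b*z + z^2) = -5*b + z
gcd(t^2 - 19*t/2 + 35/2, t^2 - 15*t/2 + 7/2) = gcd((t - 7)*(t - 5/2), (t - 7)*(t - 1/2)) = t - 7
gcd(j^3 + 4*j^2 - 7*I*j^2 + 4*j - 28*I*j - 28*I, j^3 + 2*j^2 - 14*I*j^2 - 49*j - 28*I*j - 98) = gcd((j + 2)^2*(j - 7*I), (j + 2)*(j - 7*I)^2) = j^2 + j*(2 - 7*I) - 14*I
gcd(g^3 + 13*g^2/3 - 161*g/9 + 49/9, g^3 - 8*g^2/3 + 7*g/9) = g^2 - 8*g/3 + 7/9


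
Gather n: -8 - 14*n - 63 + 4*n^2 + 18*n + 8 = 4*n^2 + 4*n - 63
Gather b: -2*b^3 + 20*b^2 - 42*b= -2*b^3 + 20*b^2 - 42*b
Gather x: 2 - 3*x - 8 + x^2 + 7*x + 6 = x^2 + 4*x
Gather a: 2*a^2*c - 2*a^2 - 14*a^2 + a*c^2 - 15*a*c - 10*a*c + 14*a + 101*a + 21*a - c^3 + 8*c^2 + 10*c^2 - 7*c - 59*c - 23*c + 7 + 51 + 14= a^2*(2*c - 16) + a*(c^2 - 25*c + 136) - c^3 + 18*c^2 - 89*c + 72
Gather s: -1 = -1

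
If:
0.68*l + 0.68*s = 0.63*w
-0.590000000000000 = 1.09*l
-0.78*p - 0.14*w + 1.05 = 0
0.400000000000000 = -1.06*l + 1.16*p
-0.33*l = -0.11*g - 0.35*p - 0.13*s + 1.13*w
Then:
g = 74.71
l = -0.54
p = -0.15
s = 8.26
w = 8.33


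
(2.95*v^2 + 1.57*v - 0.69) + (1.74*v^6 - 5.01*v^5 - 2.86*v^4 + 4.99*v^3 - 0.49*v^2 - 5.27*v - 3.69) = 1.74*v^6 - 5.01*v^5 - 2.86*v^4 + 4.99*v^3 + 2.46*v^2 - 3.7*v - 4.38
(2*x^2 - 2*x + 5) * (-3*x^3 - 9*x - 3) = -6*x^5 + 6*x^4 - 33*x^3 + 12*x^2 - 39*x - 15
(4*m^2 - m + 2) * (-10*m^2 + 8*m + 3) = -40*m^4 + 42*m^3 - 16*m^2 + 13*m + 6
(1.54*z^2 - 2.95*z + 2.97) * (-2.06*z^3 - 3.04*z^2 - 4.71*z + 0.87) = -3.1724*z^5 + 1.3954*z^4 - 4.4036*z^3 + 6.2055*z^2 - 16.5552*z + 2.5839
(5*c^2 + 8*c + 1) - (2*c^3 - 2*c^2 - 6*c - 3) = -2*c^3 + 7*c^2 + 14*c + 4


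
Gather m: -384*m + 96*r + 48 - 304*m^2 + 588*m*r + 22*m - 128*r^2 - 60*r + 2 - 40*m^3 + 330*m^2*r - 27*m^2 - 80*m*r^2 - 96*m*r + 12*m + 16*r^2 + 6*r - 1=-40*m^3 + m^2*(330*r - 331) + m*(-80*r^2 + 492*r - 350) - 112*r^2 + 42*r + 49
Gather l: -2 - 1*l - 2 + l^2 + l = l^2 - 4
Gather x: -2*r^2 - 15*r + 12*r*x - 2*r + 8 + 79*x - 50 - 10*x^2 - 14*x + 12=-2*r^2 - 17*r - 10*x^2 + x*(12*r + 65) - 30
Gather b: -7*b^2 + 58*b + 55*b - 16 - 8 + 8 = -7*b^2 + 113*b - 16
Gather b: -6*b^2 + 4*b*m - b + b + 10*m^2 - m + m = -6*b^2 + 4*b*m + 10*m^2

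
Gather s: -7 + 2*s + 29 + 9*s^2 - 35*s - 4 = 9*s^2 - 33*s + 18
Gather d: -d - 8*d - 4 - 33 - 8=-9*d - 45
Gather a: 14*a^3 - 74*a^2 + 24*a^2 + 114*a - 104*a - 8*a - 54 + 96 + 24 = 14*a^3 - 50*a^2 + 2*a + 66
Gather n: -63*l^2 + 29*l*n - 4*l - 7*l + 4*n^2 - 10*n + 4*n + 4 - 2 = -63*l^2 - 11*l + 4*n^2 + n*(29*l - 6) + 2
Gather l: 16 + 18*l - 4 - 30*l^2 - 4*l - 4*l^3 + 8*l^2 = -4*l^3 - 22*l^2 + 14*l + 12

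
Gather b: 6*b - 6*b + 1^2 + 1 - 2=0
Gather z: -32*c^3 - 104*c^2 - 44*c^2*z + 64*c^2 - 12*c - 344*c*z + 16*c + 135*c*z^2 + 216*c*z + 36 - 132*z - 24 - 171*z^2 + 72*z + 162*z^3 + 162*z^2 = -32*c^3 - 40*c^2 + 4*c + 162*z^3 + z^2*(135*c - 9) + z*(-44*c^2 - 128*c - 60) + 12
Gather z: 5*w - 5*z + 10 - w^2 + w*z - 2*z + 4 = -w^2 + 5*w + z*(w - 7) + 14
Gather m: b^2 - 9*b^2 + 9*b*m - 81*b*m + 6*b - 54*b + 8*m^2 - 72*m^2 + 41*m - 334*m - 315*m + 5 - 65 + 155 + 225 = -8*b^2 - 48*b - 64*m^2 + m*(-72*b - 608) + 320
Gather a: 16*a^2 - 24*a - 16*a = 16*a^2 - 40*a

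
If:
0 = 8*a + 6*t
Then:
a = -3*t/4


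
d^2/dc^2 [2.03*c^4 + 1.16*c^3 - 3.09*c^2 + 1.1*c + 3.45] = 24.36*c^2 + 6.96*c - 6.18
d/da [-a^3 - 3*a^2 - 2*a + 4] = -3*a^2 - 6*a - 2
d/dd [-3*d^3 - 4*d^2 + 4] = d*(-9*d - 8)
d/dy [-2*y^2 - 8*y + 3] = -4*y - 8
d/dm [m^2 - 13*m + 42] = 2*m - 13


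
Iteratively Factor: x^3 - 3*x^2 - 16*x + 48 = (x + 4)*(x^2 - 7*x + 12) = (x - 4)*(x + 4)*(x - 3)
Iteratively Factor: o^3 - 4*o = (o + 2)*(o^2 - 2*o) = o*(o + 2)*(o - 2)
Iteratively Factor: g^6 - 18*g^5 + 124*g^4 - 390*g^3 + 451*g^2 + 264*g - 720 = (g - 3)*(g^5 - 15*g^4 + 79*g^3 - 153*g^2 - 8*g + 240) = (g - 3)^2*(g^4 - 12*g^3 + 43*g^2 - 24*g - 80) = (g - 5)*(g - 3)^2*(g^3 - 7*g^2 + 8*g + 16) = (g - 5)*(g - 4)*(g - 3)^2*(g^2 - 3*g - 4) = (g - 5)*(g - 4)^2*(g - 3)^2*(g + 1)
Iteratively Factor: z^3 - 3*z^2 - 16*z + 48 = (z + 4)*(z^2 - 7*z + 12) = (z - 4)*(z + 4)*(z - 3)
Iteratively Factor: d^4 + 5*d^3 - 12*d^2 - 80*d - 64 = (d - 4)*(d^3 + 9*d^2 + 24*d + 16) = (d - 4)*(d + 4)*(d^2 + 5*d + 4) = (d - 4)*(d + 1)*(d + 4)*(d + 4)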